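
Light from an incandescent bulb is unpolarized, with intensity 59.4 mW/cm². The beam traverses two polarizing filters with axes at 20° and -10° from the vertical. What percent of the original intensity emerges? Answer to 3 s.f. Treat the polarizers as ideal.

Unpolarized light through the first polarizer → I₁ = 59.4 mW/cm²/2 = 29.7 mW/cm², polarized at 20°.
I₂ = I₁ · cos²(30°) = 29.7 · 0.75 = 22.28 mW/cm².
That is 37.5% of the incident intensity.

≈ 37.5%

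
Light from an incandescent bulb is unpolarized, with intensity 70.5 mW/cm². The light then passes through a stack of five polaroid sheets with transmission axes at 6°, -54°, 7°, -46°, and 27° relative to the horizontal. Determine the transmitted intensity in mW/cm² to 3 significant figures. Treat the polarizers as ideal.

Unpolarized light through the first polarizer → I₁ = 70.5 mW/cm²/2 = 35.25 mW/cm², polarized at 6°.
I₂ = I₁ · cos²(60°) = 35.25 · 0.25 = 8.813 mW/cm².
I₃ = I₂ · cos²(61°) = 8.813 · 0.235 = 2.071 mW/cm².
I₄ = I₃ · cos²(53°) = 2.071 · 0.3622 = 0.7502 mW/cm².
I₅ = I₄ · cos²(73°) = 0.7502 · 0.08548 = 0.06413 mW/cm².

I ≈ 0.0641 mW/cm²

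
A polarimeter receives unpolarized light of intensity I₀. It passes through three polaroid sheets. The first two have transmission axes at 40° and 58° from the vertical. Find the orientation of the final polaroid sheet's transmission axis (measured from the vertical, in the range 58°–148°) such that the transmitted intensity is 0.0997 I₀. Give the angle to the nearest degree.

Unpolarized light through the first polarizer → I₁ = ½ I₀, now polarized at 40°.
I₂ = I₁ cos²(58° − 40°) = 0.5 I₀ · cos²(18°) = 0.4523 I₀.
Need I₃/I₀ = 0.0997, so cos²(θ − 58°) = 0.0997 / 0.4523 = 0.2205.
θ − 58° = arccos(√0.2205) = 62.0°, giving θ ≈ 58 + 62.0 = 120.0°.

θ ≈ 120°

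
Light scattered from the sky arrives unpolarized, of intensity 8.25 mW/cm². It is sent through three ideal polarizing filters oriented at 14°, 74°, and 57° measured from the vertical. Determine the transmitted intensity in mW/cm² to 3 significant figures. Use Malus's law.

I ≈ 0.943 mW/cm²

Unpolarized light through the first polarizer → I₁ = 8.25 mW/cm²/2 = 4.125 mW/cm², polarized at 14°.
I₂ = I₁ · cos²(60°) = 4.125 · 0.25 = 1.031 mW/cm².
I₃ = I₂ · cos²(17°) = 1.031 · 0.9145 = 0.9431 mW/cm².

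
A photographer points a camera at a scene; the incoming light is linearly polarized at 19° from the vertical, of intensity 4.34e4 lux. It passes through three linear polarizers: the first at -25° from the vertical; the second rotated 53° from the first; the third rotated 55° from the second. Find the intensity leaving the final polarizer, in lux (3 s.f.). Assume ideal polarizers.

I₁ = 4.34e4 lux · cos²(44°) = 2.246e+04 lux.
I₂ = I₁ · cos²(53°) = 2.246e+04 · 0.3622 = 8134 lux.
I₃ = I₂ · cos²(55°) = 8134 · 0.329 = 2676 lux.

I ≈ 2680 lux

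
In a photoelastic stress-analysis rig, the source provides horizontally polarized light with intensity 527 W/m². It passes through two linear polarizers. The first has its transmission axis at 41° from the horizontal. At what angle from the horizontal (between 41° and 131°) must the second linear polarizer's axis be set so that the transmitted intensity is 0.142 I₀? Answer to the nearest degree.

I₁ = I₀ cos²(41° − 0°) = I₀ cos²(41°) = 0.5696 I₀.
Need I₂/I₀ = 0.142, so cos²(θ − 41°) = 0.142 / 0.5696 = 0.2493.
θ − 41° = arccos(√0.2493) = 60.0°, giving θ ≈ 41 + 60.0 = 101.0°.

θ ≈ 101°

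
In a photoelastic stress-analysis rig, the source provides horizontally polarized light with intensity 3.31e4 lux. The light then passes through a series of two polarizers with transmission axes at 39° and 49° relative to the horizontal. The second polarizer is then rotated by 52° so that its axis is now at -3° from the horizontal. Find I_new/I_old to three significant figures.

I_new/I_old ≈ 0.569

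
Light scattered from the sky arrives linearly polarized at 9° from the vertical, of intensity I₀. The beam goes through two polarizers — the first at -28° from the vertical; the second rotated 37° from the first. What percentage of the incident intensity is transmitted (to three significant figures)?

≈ 40.7%

I₁ = I₀ cos²(-28° − 9°) = I₀ cos²(37°) = 0.6378 I₀.
I₂ = I₁ cos²(37°) = 0.6378 · 0.6378 I₀ = 0.4068 I₀.
That is 40.68% of the incident intensity.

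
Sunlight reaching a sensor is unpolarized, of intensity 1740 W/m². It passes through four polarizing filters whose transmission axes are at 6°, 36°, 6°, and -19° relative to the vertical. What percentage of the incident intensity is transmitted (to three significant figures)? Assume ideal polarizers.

≈ 23.1%

Unpolarized light through the first polarizer → I₁ = 1740 W/m²/2 = 870 W/m², polarized at 6°.
I₂ = I₁ · cos²(30°) = 870 · 0.75 = 652.5 W/m².
I₃ = I₂ · cos²(30°) = 652.5 · 0.75 = 489.4 W/m².
I₄ = I₃ · cos²(25°) = 489.4 · 0.8214 = 402 W/m².
That is 23.1% of the incident intensity.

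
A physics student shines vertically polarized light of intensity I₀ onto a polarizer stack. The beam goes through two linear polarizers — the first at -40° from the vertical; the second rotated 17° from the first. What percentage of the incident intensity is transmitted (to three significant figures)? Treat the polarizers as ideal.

≈ 53.7%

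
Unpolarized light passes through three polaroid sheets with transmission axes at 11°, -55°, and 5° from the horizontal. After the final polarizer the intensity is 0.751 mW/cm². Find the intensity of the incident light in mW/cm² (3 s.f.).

Unpolarized light through the first polarizer → I₁ = ½ I₀, now polarized at 11°.
I₂ = I₁ cos²(-55° − 11°) = 0.5 I₀ · cos²(66°) = 0.08272 I₀.
I₃ = I₂ cos²(5° + 55°) = 0.08272 I₀ · cos²(60°) = 0.02068 I₀.
So 0.751 mW/cm² = 0.02068 I₀, giving I₀ = 0.751/0.02068 = 36.32 mW/cm².

I₀ ≈ 36.3 mW/cm²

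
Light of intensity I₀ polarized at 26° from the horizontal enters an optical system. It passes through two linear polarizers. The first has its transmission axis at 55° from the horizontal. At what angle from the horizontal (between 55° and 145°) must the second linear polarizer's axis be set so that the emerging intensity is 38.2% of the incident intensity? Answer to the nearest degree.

θ ≈ 100°

By Malus's law, I₁ = I₀ cos²(55° − 26°) = I₀ cos²(29°) = 0.765 I₀.
Need I₂/I₀ = 0.382, so cos²(θ − 55°) = 0.382 / 0.765 = 0.4994.
θ − 55° = arccos(√0.4994) = 45.0°, giving θ ≈ 55 + 45.0 = 100.0°.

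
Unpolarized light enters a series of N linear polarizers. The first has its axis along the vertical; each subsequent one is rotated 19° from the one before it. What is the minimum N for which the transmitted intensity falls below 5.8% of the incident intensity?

First polarizer halves the unpolarized light: factor 1/2.
Each further stage multiplies by cos²(19°) = 0.894.
After N polarizers: T = 0.5·0.894^(N−1). Require T < 0.058 ⇒ N−1 > ln(0.058/0.5)/ln(0.894) = 19.23, so N−1 ≥ 20 and N = 21.
Check: N=21 gives T = 0.05318 < 0.058; N=20 gives T = 0.05949.

N = 21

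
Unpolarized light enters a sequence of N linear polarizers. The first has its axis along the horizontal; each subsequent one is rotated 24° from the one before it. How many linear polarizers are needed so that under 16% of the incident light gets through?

N = 8

First polarizer halves the unpolarized light: factor 1/2.
Each further stage multiplies by cos²(24°) = 0.8346.
After N polarizers: T = 0.5·0.8346^(N−1). Require T < 0.16 ⇒ N−1 > ln(0.16/0.5)/ln(0.8346) = 6.30, so N−1 ≥ 7 and N = 8.
Check: N=8 gives T = 0.141 < 0.16; N=7 gives T = 0.1689.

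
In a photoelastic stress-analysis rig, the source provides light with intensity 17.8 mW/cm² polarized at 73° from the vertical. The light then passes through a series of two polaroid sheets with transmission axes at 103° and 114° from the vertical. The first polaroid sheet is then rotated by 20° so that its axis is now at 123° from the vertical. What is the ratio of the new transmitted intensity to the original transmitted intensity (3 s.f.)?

I_new/I_old ≈ 0.558

Before rotation:
By Malus's law, I₁ = I₀ cos²(103° − 73°) = I₀ cos²(30°) = 0.75 I₀.
I₂ = I₁ cos²(114° − 103°) = 0.75 I₀ · cos²(11°) = 0.7227 I₀.
After rotation:
I₁ = I₀ cos²(123° − 73°) = I₀ cos²(50°) = 0.4132 I₀.
I₂ = I₁ cos²(114° − 123°) = 0.4132 I₀ · cos²(9°) = 0.4031 I₀.
Ratio = 0.4031 / 0.7227 = 0.5577.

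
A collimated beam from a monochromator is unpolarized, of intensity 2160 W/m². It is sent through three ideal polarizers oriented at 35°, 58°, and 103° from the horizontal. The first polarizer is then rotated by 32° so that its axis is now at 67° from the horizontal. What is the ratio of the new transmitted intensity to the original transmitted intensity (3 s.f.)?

I_new/I_old ≈ 1.15

Before rotation:
Unpolarized light through the first polarizer → I₁ = ½ I₀, now polarized at 35°.
I₂ = I₁ cos²(58° − 35°) = 0.5 I₀ · cos²(23°) = 0.4237 I₀.
I₃ = I₂ cos²(103° − 58°) = 0.4237 I₀ · cos²(45°) = 0.2118 I₀.
After rotation:
Unpolarized light through the first polarizer → I₁ = ½ I₀, now polarized at 67°.
I₂ = I₁ cos²(58° − 67°) = 0.5 I₀ · cos²(9°) = 0.4878 I₀.
I₃ = I₂ cos²(103° − 58°) = 0.4878 I₀ · cos²(45°) = 0.2439 I₀.
Ratio = 0.2439 / 0.2118 = 1.151.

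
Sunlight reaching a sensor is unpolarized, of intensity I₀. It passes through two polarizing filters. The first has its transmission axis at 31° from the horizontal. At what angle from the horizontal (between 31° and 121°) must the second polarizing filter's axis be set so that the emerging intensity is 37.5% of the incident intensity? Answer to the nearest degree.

θ ≈ 61°

Unpolarized light through the first polarizer → I₁ = ½ I₀, now polarized at 31°.
Need I₂/I₀ = 0.375, so cos²(θ − 31°) = 0.375 / 0.5 = 0.75.
θ − 31° = arccos(√0.75) = 30.0°, giving θ ≈ 31 + 30.0 = 61.0°.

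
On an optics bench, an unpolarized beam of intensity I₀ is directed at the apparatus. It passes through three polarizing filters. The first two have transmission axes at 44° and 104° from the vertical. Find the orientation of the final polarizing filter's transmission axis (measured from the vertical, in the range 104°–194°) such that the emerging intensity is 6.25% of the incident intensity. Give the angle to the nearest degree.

Unpolarized light through the first polarizer → I₁ = ½ I₀, now polarized at 44°.
I₂ = I₁ cos²(104° − 44°) = 0.5 I₀ · cos²(60°) = 0.125 I₀.
Need I₃/I₀ = 0.0625, so cos²(θ − 104°) = 0.0625 / 0.125 = 0.5.
θ − 104° = arccos(√0.5) = 45.0°, giving θ ≈ 104 + 45.0 = 149.0°.

θ ≈ 149°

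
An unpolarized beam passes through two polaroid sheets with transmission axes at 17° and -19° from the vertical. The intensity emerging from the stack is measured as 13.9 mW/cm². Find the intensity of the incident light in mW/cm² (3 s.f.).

I₀ ≈ 42.5 mW/cm²

Unpolarized light through the first polarizer → I₁ = ½ I₀, now polarized at 17°.
I₂ = I₁ cos²(-19° − 17°) = 0.5 I₀ · cos²(36°) = 0.3273 I₀.
So 13.9 mW/cm² = 0.3273 I₀, giving I₀ = 13.9/0.3273 = 42.47 mW/cm².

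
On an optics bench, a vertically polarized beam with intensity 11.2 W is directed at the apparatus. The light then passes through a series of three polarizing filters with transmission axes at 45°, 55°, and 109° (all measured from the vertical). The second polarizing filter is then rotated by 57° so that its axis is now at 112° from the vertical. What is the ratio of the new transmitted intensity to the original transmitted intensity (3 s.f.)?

I_new/I_old ≈ 0.454

Before rotation:
By Malus's law, I₁ = I₀ cos²(45° − 0°) = I₀ cos²(45°) = 0.5 I₀.
I₂ = I₁ cos²(55° − 45°) = 0.5 I₀ · cos²(10°) = 0.4849 I₀.
I₃ = I₂ cos²(109° − 55°) = 0.4849 I₀ · cos²(54°) = 0.1675 I₀.
After rotation:
I₁ = I₀ cos²(45° − 0°) = I₀ cos²(45°) = 0.5 I₀.
I₂ = I₁ cos²(112° − 45°) = 0.5 I₀ · cos²(67°) = 0.07634 I₀.
I₃ = I₂ cos²(109° − 112°) = 0.07634 I₀ · cos²(3°) = 0.07613 I₀.
Ratio = 0.07613 / 0.1675 = 0.4544.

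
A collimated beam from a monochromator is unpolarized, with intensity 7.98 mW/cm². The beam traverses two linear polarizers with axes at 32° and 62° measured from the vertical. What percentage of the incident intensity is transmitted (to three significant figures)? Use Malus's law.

Unpolarized light through the first polarizer → I₁ = 7.98 mW/cm²/2 = 3.99 mW/cm², polarized at 32°.
I₂ = I₁ · cos²(30°) = 3.99 · 0.75 = 2.993 mW/cm².
That is 37.5% of the incident intensity.

≈ 37.5%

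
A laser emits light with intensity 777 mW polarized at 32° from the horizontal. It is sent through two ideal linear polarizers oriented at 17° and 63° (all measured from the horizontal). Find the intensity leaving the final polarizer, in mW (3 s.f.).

I₁ = 777 mW · cos²(15°) = 725 mW.
I₂ = I₁ · cos²(46°) = 725 · 0.4826 = 349.8 mW.

I ≈ 350 mW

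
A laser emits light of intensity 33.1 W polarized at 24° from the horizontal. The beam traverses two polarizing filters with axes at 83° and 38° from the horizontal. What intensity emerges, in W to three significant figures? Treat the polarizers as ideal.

I ≈ 4.39 W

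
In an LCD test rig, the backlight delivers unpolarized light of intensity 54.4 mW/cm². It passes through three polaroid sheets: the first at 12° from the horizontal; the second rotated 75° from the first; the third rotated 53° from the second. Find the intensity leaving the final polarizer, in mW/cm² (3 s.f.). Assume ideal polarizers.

I ≈ 0.660 mW/cm²

Unpolarized light through the first polarizer → I₁ = 54.4 mW/cm²/2 = 27.2 mW/cm², polarized at 12°.
I₂ = I₁ · cos²(75°) = 27.2 · 0.06699 = 1.822 mW/cm².
I₃ = I₂ · cos²(53°) = 1.822 · 0.3622 = 0.6599 mW/cm².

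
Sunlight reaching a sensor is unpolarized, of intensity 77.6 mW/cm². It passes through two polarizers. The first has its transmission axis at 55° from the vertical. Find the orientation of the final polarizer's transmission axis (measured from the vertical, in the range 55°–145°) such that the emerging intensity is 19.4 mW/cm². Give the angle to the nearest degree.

Unpolarized light through the first polarizer → I₁ = ½ I₀, now polarized at 55°.
Target fraction: 19.4 / 77.6 mW/cm² = 0.25 of I₀.
Need I₂/I₀ = 0.25, so cos²(θ − 55°) = 0.25 / 0.5 = 0.5.
θ − 55° = arccos(√0.5) = 45.0°, giving θ ≈ 55 + 45.0 = 100.0°.

θ ≈ 100°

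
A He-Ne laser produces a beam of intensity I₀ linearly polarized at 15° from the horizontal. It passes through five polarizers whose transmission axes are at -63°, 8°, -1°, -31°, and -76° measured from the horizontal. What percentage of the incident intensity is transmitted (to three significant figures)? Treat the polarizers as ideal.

≈ 0.168%

I₁ = I₀ cos²(-63° − 15°) = I₀ cos²(78°) = 0.04323 I₀.
I₂ = I₁ cos²(8° + 63°) = 0.04323 I₀ · cos²(71°) = 0.004582 I₀.
I₃ = I₂ cos²(-1° − 8°) = 0.004582 I₀ · cos²(9°) = 0.00447 I₀.
I₄ = I₃ cos²(-31° + 1°) = 0.00447 I₀ · cos²(30°) = 0.003352 I₀.
I₅ = I₄ cos²(-76° + 31°) = 0.003352 I₀ · cos²(45°) = 0.001676 I₀.
That is 0.1676% of the incident intensity.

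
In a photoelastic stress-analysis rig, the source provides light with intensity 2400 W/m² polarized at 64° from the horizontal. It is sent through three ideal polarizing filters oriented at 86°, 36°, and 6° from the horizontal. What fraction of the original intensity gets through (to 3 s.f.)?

I₁ = 2400 W/m² · cos²(22°) = 2063 W/m².
I₂ = I₁ · cos²(50°) = 2063 · 0.4132 = 852.5 W/m².
I₃ = I₂ · cos²(30°) = 852.5 · 0.75 = 639.4 W/m².
Transmitted fraction = 0.2664.

I/I₀ ≈ 0.266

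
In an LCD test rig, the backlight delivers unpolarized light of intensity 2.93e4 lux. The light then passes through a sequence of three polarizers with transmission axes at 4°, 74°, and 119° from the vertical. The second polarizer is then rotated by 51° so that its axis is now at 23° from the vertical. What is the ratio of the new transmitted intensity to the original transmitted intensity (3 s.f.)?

I_new/I_old ≈ 0.167

Before rotation:
Unpolarized light through the first polarizer → I₁ = ½ I₀, now polarized at 4°.
I₂ = I₁ cos²(74° − 4°) = 0.5 I₀ · cos²(70°) = 0.05849 I₀.
I₃ = I₂ cos²(119° − 74°) = 0.05849 I₀ · cos²(45°) = 0.02924 I₀.
After rotation:
Unpolarized light through the first polarizer → I₁ = ½ I₀, now polarized at 4°.
I₂ = I₁ cos²(23° − 4°) = 0.5 I₀ · cos²(19°) = 0.447 I₀.
Angle between axes 2 and 3: 84°. I₃ = 0.447 I₀ · cos²(84°) = 0.004884 I₀.
Ratio = 0.004884 / 0.02924 = 0.167.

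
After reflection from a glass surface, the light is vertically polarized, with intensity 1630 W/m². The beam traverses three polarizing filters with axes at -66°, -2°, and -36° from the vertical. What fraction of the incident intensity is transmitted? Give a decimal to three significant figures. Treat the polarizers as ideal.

I₁ = 1630 W/m² · cos²(66°) = 269.7 W/m².
I₂ = I₁ · cos²(64°) = 269.7 · 0.1922 = 51.82 W/m².
I₃ = I₂ · cos²(34°) = 51.82 · 0.6873 = 35.62 W/m².
Transmitted fraction = 0.02185.

I/I₀ ≈ 0.0219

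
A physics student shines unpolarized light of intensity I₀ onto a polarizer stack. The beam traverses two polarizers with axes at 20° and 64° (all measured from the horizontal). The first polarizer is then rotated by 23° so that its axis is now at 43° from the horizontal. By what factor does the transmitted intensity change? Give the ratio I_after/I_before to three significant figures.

Before rotation:
Unpolarized light through the first polarizer → I₁ = ½ I₀, now polarized at 20°.
I₂ = I₁ cos²(64° − 20°) = 0.5 I₀ · cos²(44°) = 0.2587 I₀.
After rotation:
Unpolarized light through the first polarizer → I₁ = ½ I₀, now polarized at 43°.
I₂ = I₁ cos²(64° − 43°) = 0.5 I₀ · cos²(21°) = 0.4358 I₀.
Ratio = 0.4358 / 0.2587 = 1.684.

I_new/I_old ≈ 1.68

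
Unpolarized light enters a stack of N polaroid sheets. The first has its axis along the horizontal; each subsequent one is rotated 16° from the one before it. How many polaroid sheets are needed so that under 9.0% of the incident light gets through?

First polarizer halves the unpolarized light: factor 1/2.
Each further stage multiplies by cos²(16°) = 0.924.
After N polarizers: T = 0.5·0.924^(N−1). Require T < 0.090 ⇒ N−1 > ln(0.090/0.5)/ln(0.924) = 21.70, so N−1 ≥ 22 and N = 23.
Check: N=23 gives T = 0.0879 < 0.090; N=22 gives T = 0.09513.

N = 23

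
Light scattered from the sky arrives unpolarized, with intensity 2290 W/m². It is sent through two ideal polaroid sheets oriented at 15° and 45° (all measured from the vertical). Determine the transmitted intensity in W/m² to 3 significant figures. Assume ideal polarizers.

I ≈ 859 W/m²

Unpolarized light through the first polarizer → I₁ = 2290 W/m²/2 = 1145 W/m², polarized at 15°.
I₂ = I₁ · cos²(30°) = 1145 · 0.75 = 858.8 W/m².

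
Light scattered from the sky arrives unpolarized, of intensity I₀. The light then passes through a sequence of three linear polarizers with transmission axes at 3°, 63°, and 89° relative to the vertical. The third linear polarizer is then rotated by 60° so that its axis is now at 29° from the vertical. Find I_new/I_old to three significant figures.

I_new/I_old ≈ 0.851

Before rotation:
Unpolarized light through the first polarizer → I₁ = ½ I₀, now polarized at 3°.
I₂ = I₁ cos²(63° − 3°) = 0.5 I₀ · cos²(60°) = 0.125 I₀.
I₃ = I₂ cos²(89° − 63°) = 0.125 I₀ · cos²(26°) = 0.101 I₀.
After rotation:
Unpolarized light through the first polarizer → I₁ = ½ I₀, now polarized at 3°.
I₂ = I₁ cos²(63° − 3°) = 0.5 I₀ · cos²(60°) = 0.125 I₀.
I₃ = I₂ cos²(29° − 63°) = 0.125 I₀ · cos²(34°) = 0.08591 I₀.
Ratio = 0.08591 / 0.101 = 0.8508.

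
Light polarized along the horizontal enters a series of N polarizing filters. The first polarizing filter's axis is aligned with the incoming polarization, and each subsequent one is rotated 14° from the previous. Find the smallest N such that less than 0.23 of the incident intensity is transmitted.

N = 26

First polarizer is aligned with the polarization: full transmission.
Each further stage multiplies by cos²(14°) = 0.9415.
After N polarizers: T = 0.9415^(N−1). Require T < 0.23 ⇒ N−1 > ln(0.23)/ln(0.9415) = 24.37, so N−1 ≥ 25 and N = 26.
Check: N=26 gives T = 0.2214 < 0.23; N=25 gives T = 0.2352.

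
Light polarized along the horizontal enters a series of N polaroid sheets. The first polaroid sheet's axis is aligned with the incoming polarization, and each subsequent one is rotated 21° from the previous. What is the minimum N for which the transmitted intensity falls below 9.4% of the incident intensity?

N = 19

First polarizer is aligned with the polarization: full transmission.
Each further stage multiplies by cos²(21°) = 0.8716.
After N polarizers: T = 0.8716^(N−1). Require T < 0.094 ⇒ N−1 > ln(0.094)/ln(0.8716) = 17.20, so N−1 ≥ 18 and N = 19.
Check: N=19 gives T = 0.08423 < 0.094; N=18 gives T = 0.09664.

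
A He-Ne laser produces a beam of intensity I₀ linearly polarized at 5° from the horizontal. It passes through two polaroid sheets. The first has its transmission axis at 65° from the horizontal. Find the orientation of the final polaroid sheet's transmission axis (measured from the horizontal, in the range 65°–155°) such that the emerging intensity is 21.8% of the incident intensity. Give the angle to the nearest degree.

By Malus's law, I₁ = I₀ cos²(65° − 5°) = I₀ cos²(60°) = 0.25 I₀.
Need I₂/I₀ = 0.218, so cos²(θ − 65°) = 0.218 / 0.25 = 0.872.
θ − 65° = arccos(√0.872) = 21.0°, giving θ ≈ 65 + 21.0 = 86.0°.

θ ≈ 86°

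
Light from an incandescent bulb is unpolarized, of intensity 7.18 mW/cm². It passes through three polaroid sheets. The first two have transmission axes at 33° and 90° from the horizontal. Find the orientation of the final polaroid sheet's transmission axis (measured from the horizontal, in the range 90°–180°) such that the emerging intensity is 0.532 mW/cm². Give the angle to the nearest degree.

Unpolarized light through the first polarizer → I₁ = ½ I₀, now polarized at 33°.
I₂ = I₁ cos²(90° − 33°) = 0.5 I₀ · cos²(57°) = 0.1483 I₀.
Target fraction: 0.532 / 7.18 mW/cm² = 0.07409 of I₀.
Need I₃/I₀ = 0.07409, so cos²(θ − 90°) = 0.07409 / 0.1483 = 0.4996.
θ − 90° = arccos(√0.4996) = 45.0°, giving θ ≈ 90 + 45.0 = 135.0°.

θ ≈ 135°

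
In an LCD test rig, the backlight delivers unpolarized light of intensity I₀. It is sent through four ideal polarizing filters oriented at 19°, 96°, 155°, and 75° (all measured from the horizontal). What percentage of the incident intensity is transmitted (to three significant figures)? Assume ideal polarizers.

Unpolarized light through the first polarizer → I₁ = ½ I₀, now polarized at 19°.
I₂ = I₁ cos²(96° − 19°) = 0.5 I₀ · cos²(77°) = 0.0253 I₀.
I₃ = I₂ cos²(155° − 96°) = 0.0253 I₀ · cos²(59°) = 0.006712 I₀.
I₄ = I₃ cos²(75° − 155°) = 0.006712 I₀ · cos²(80°) = 0.0002024 I₀.
That is 0.02024% of the incident intensity.

≈ 0.0202%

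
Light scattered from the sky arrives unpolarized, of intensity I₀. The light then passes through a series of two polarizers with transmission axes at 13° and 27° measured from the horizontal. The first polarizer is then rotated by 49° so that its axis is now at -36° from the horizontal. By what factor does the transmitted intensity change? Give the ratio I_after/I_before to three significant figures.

Before rotation:
Unpolarized light through the first polarizer → I₁ = ½ I₀, now polarized at 13°.
I₂ = I₁ cos²(27° − 13°) = 0.5 I₀ · cos²(14°) = 0.4707 I₀.
After rotation:
Unpolarized light through the first polarizer → I₁ = ½ I₀, now polarized at -36°.
I₂ = I₁ cos²(27° + 36°) = 0.5 I₀ · cos²(63°) = 0.1031 I₀.
Ratio = 0.1031 / 0.4707 = 0.2189.

I_new/I_old ≈ 0.219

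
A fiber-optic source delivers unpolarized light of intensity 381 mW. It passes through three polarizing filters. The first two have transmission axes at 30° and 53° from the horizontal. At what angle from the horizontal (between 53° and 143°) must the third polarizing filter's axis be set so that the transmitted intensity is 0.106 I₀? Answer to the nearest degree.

Unpolarized light through the first polarizer → I₁ = ½ I₀, now polarized at 30°.
I₂ = I₁ cos²(53° − 30°) = 0.5 I₀ · cos²(23°) = 0.4237 I₀.
Need I₃/I₀ = 0.106, so cos²(θ − 53°) = 0.106 / 0.4237 = 0.2502.
θ − 53° = arccos(√0.2502) = 60.0°, giving θ ≈ 53 + 60.0 = 113.0°.

θ ≈ 113°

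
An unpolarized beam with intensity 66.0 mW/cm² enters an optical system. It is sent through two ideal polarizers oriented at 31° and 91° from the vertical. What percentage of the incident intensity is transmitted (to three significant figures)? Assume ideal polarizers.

Unpolarized light through the first polarizer → I₁ = 66.0 mW/cm²/2 = 33 mW/cm², polarized at 31°.
I₂ = I₁ · cos²(60°) = 33 · 0.25 = 8.25 mW/cm².
That is 12.5% of the incident intensity.

≈ 12.5%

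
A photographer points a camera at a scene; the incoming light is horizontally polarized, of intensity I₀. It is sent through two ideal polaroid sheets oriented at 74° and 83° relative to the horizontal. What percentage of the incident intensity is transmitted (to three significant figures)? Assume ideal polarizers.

I₁ = I₀ cos²(74° − 0°) = I₀ cos²(74°) = 0.07598 I₀.
I₂ = I₁ cos²(83° − 74°) = 0.07598 I₀ · cos²(9°) = 0.07412 I₀.
That is 7.412% of the incident intensity.

≈ 7.41%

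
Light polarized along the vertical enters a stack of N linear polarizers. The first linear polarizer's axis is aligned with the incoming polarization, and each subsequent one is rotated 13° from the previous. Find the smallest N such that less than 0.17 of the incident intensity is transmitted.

First polarizer is aligned with the polarization: full transmission.
Each further stage multiplies by cos²(13°) = 0.9494.
After N polarizers: T = 0.9494^(N−1). Require T < 0.17 ⇒ N−1 > ln(0.17)/ln(0.9494) = 34.12, so N−1 ≥ 35 and N = 36.
Check: N=36 gives T = 0.1624 < 0.17; N=35 gives T = 0.1711.

N = 36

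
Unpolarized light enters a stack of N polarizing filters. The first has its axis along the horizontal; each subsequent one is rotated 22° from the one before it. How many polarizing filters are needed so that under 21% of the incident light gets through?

First polarizer halves the unpolarized light: factor 1/2.
Each further stage multiplies by cos²(22°) = 0.8597.
After N polarizers: T = 0.5·0.8597^(N−1). Require T < 0.21 ⇒ N−1 > ln(0.21/0.5)/ln(0.8597) = 5.74, so N−1 ≥ 6 and N = 7.
Check: N=7 gives T = 0.2018 < 0.21; N=6 gives T = 0.2348.

N = 7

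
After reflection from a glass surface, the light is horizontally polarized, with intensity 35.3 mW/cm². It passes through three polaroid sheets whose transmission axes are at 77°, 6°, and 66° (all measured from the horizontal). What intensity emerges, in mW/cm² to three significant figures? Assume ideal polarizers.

I₁ = 35.3 mW/cm² · cos²(77°) = 1.786 mW/cm².
I₂ = I₁ · cos²(71°) = 1.786 · 0.106 = 0.1893 mW/cm².
I₃ = I₂ · cos²(60°) = 0.1893 · 0.25 = 0.04733 mW/cm².

I ≈ 0.0473 mW/cm²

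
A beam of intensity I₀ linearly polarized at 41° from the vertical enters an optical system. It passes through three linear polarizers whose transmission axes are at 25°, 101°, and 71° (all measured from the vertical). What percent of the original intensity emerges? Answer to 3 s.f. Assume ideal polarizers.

I₁ = I₀ cos²(25° − 41°) = I₀ cos²(16°) = 0.924 I₀.
I₂ = I₁ cos²(101° − 25°) = 0.924 I₀ · cos²(76°) = 0.05408 I₀.
I₃ = I₂ cos²(71° − 101°) = 0.05408 I₀ · cos²(30°) = 0.04056 I₀.
That is 4.056% of the incident intensity.

≈ 4.06%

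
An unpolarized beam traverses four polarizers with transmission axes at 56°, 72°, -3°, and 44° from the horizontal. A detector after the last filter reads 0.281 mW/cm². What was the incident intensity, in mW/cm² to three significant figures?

I₀ ≈ 19.5 mW/cm²

Unpolarized light through the first polarizer → I₁ = ½ I₀, now polarized at 56°.
I₂ = I₁ cos²(72° − 56°) = 0.5 I₀ · cos²(16°) = 0.462 I₀.
I₃ = I₂ cos²(-3° − 72°) = 0.462 I₀ · cos²(75°) = 0.03095 I₀.
I₄ = I₃ cos²(44° + 3°) = 0.03095 I₀ · cos²(47°) = 0.0144 I₀.
So 0.281 mW/cm² = 0.0144 I₀, giving I₀ = 0.281/0.0144 = 19.52 mW/cm².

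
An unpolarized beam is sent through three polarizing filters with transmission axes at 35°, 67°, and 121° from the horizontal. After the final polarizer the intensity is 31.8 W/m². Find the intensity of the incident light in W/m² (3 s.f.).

I₀ ≈ 256 W/m²

Unpolarized light through the first polarizer → I₁ = ½ I₀, now polarized at 35°.
I₂ = I₁ cos²(67° − 35°) = 0.5 I₀ · cos²(32°) = 0.3596 I₀.
I₃ = I₂ cos²(121° − 67°) = 0.3596 I₀ · cos²(54°) = 0.1242 I₀.
So 31.8 W/m² = 0.1242 I₀, giving I₀ = 31.8/0.1242 = 256 W/m².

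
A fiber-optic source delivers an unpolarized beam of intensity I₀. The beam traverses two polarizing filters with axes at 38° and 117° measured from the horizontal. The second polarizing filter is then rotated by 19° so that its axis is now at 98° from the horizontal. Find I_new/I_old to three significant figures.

Before rotation:
Unpolarized light through the first polarizer → I₁ = ½ I₀, now polarized at 38°.
I₂ = I₁ cos²(117° − 38°) = 0.5 I₀ · cos²(79°) = 0.0182 I₀.
After rotation:
Unpolarized light through the first polarizer → I₁ = ½ I₀, now polarized at 38°.
I₂ = I₁ cos²(98° − 38°) = 0.5 I₀ · cos²(60°) = 0.125 I₀.
Ratio = 0.125 / 0.0182 = 6.867.

I_new/I_old ≈ 6.87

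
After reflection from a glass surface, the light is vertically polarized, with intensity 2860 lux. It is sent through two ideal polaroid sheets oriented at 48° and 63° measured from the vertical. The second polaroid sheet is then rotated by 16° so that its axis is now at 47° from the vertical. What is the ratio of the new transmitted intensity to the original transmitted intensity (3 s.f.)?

I_new/I_old ≈ 1.07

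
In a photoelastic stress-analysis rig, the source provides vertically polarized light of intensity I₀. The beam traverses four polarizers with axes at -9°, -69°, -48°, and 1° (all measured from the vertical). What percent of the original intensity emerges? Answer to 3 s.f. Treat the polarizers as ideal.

≈ 9.15%

I₁ = I₀ cos²(-9° − 0°) = I₀ cos²(9°) = 0.9755 I₀.
I₂ = I₁ cos²(-69° + 9°) = 0.9755 I₀ · cos²(60°) = 0.2439 I₀.
I₃ = I₂ cos²(-48° + 69°) = 0.2439 I₀ · cos²(21°) = 0.2126 I₀.
I₄ = I₃ cos²(1° + 48°) = 0.2126 I₀ · cos²(49°) = 0.09149 I₀.
That is 9.149% of the incident intensity.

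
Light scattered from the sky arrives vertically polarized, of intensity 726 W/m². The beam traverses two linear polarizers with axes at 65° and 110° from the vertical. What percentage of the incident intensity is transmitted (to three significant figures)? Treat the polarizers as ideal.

≈ 8.93%

I₁ = 726 W/m² · cos²(65°) = 129.7 W/m².
I₂ = I₁ · cos²(45°) = 129.7 · 0.5 = 64.83 W/m².
That is 8.93% of the incident intensity.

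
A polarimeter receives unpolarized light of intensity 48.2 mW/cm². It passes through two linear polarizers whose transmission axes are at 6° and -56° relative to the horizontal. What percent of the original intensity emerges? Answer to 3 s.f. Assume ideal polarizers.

≈ 11.0%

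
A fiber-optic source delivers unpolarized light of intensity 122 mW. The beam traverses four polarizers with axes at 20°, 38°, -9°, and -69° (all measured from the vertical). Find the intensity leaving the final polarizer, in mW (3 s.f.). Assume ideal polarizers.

I ≈ 6.42 mW

Unpolarized light through the first polarizer → I₁ = 122 mW/2 = 61 mW, polarized at 20°.
I₂ = I₁ · cos²(18°) = 61 · 0.9045 = 55.18 mW.
I₃ = I₂ · cos²(47°) = 55.18 · 0.4651 = 25.66 mW.
I₄ = I₃ · cos²(60°) = 25.66 · 0.25 = 6.416 mW.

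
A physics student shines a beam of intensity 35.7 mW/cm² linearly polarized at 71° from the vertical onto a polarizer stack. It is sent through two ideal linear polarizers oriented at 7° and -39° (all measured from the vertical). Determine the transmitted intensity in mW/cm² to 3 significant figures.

I ≈ 3.31 mW/cm²

By Malus's law, I₁ = 35.7 mW/cm² · cos²(64°) = 6.86 mW/cm².
I₂ = I₁ · cos²(46°) = 6.86 · 0.4826 = 3.311 mW/cm².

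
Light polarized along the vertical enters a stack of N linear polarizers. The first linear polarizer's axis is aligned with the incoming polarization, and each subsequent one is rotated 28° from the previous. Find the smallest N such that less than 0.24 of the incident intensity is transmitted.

N = 7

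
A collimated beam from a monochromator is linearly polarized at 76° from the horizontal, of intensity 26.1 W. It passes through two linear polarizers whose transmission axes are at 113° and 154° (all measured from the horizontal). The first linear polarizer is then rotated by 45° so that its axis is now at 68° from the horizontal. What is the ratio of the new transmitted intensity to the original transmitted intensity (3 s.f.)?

Before rotation:
By Malus's law, I₁ = I₀ cos²(113° − 76°) = I₀ cos²(37°) = 0.6378 I₀.
I₂ = I₁ cos²(154° − 113°) = 0.6378 I₀ · cos²(41°) = 0.3633 I₀.
After rotation:
I₁ = I₀ cos²(68° − 76°) = I₀ cos²(8°) = 0.9806 I₀.
I₂ = I₁ cos²(154° − 68°) = 0.9806 I₀ · cos²(86°) = 0.004772 I₀.
Ratio = 0.004772 / 0.3633 = 0.01313.

I_new/I_old ≈ 0.0131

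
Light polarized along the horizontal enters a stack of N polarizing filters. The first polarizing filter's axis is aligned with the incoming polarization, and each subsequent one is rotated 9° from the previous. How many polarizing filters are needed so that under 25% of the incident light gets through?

First polarizer is aligned with the polarization: full transmission.
Each further stage multiplies by cos²(9°) = 0.9755.
After N polarizers: T = 0.9755^(N−1). Require T < 0.25 ⇒ N−1 > ln(0.25)/ln(0.9755) = 55.95, so N−1 ≥ 56 and N = 57.
Check: N=57 gives T = 0.2497 < 0.25; N=56 gives T = 0.256.

N = 57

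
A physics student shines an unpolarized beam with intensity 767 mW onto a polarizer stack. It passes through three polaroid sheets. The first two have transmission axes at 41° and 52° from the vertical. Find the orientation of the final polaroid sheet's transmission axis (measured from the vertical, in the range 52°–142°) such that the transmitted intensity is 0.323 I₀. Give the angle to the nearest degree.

θ ≈ 87°

Unpolarized light through the first polarizer → I₁ = ½ I₀, now polarized at 41°.
I₂ = I₁ cos²(52° − 41°) = 0.5 I₀ · cos²(11°) = 0.4818 I₀.
Need I₃/I₀ = 0.323, so cos²(θ − 52°) = 0.323 / 0.4818 = 0.6704.
θ − 52° = arccos(√0.6704) = 35.0°, giving θ ≈ 52 + 35.0 = 87.0°.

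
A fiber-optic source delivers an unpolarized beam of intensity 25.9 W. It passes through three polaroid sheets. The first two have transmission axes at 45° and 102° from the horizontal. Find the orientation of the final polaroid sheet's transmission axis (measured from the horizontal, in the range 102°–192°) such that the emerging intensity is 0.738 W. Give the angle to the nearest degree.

Unpolarized light through the first polarizer → I₁ = ½ I₀, now polarized at 45°.
I₂ = I₁ cos²(102° − 45°) = 0.5 I₀ · cos²(57°) = 0.1483 I₀.
Target fraction: 0.738 / 25.9 W = 0.02849 of I₀.
Need I₃/I₀ = 0.02849, so cos²(θ − 102°) = 0.02849 / 0.1483 = 0.1921.
θ − 102° = arccos(√0.1921) = 64.0°, giving θ ≈ 102 + 64.0 = 166.0°.

θ ≈ 166°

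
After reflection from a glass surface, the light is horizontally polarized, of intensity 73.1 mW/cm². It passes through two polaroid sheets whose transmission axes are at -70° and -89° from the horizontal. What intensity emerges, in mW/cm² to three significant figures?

By Malus's law, I₁ = 73.1 mW/cm² · cos²(70°) = 8.551 mW/cm².
I₂ = I₁ · cos²(19°) = 8.551 · 0.894 = 7.645 mW/cm².

I ≈ 7.64 mW/cm²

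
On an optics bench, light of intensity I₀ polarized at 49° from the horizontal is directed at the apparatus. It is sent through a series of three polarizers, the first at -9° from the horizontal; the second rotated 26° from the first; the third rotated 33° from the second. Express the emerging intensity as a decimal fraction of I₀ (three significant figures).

I₁ = I₀ cos²(-9° − 49°) = I₀ cos²(58°) = 0.2808 I₀.
I₂ = I₁ cos²(26°) = 0.2808 · 0.8078 I₀ = 0.2269 I₀.
I₃ = I₂ cos²(33°) = 0.2269 · 0.7034 I₀ = 0.1596 I₀.
Transmitted fraction = 0.1596.

≈ 0.160 I₀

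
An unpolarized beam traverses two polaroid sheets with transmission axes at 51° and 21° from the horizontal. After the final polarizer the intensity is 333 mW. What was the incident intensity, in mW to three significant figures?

I₀ ≈ 888 mW

Unpolarized light through the first polarizer → I₁ = ½ I₀, now polarized at 51°.
I₂ = I₁ cos²(21° − 51°) = 0.5 I₀ · cos²(30°) = 0.375 I₀.
So 333 mW = 0.375 I₀, giving I₀ = 333/0.375 = 888 mW.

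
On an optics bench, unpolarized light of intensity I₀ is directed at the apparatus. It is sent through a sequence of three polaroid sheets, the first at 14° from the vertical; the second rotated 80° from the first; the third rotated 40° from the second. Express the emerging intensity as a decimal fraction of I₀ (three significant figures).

Unpolarized light through the first polarizer → I₁ = ½ I₀, now polarized at 14°.
I₂ = I₁ cos²(80°) = 0.5 · 0.03015 I₀ = 0.01508 I₀.
I₃ = I₂ cos²(40°) = 0.01508 · 0.5868 I₀ = 0.008847 I₀.
Transmitted fraction = 0.008847.

≈ 0.00885 I₀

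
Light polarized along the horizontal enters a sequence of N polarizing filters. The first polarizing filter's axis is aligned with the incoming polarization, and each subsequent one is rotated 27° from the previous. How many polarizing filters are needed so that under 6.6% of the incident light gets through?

N = 13

First polarizer is aligned with the polarization: full transmission.
Each further stage multiplies by cos²(27°) = 0.7939.
After N polarizers: T = 0.7939^(N−1). Require T < 0.066 ⇒ N−1 > ln(0.066)/ln(0.7939) = 11.78, so N−1 ≥ 12 and N = 13.
Check: N=13 gives T = 0.06268 < 0.066; N=12 gives T = 0.07895.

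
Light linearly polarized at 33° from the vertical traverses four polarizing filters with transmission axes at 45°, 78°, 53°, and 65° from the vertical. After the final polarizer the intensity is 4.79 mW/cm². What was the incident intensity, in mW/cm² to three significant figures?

I₁ = I₀ cos²(45° − 33°) = I₀ cos²(12°) = 0.9568 I₀.
I₂ = I₁ cos²(78° − 45°) = 0.9568 I₀ · cos²(33°) = 0.673 I₀.
I₃ = I₂ cos²(53° − 78°) = 0.673 I₀ · cos²(25°) = 0.5528 I₀.
I₄ = I₃ cos²(65° − 53°) = 0.5528 I₀ · cos²(12°) = 0.5289 I₀.
So 4.79 mW/cm² = 0.5289 I₀, giving I₀ = 4.79/0.5289 = 9.057 mW/cm².

I₀ ≈ 9.06 mW/cm²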